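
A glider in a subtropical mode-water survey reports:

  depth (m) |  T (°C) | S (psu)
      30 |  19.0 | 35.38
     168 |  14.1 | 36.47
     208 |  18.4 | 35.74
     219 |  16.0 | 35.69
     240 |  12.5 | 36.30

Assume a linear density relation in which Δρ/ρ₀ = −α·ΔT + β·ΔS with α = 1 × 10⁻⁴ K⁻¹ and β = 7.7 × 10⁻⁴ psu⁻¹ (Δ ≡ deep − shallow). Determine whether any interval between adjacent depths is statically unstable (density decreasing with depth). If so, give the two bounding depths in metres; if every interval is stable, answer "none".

Evaluate Δρ/ρ₀ = −αΔT + βΔS across each adjacent pair:
  30–168 m: −αΔT+βΔS = −(1 × 10⁻⁴)(-4.9)+(7.7 × 10⁻⁴)(+1.09) = 1.3 × 10⁻³ → stable
  168–208 m: −αΔT+βΔS = −(1 × 10⁻⁴)(+4.3)+(7.7 × 10⁻⁴)(-0.73) = -9.9 × 10⁻⁴ → UNSTABLE
  208–219 m: −αΔT+βΔS = −(1 × 10⁻⁴)(-2.4)+(7.7 × 10⁻⁴)(-0.05) = 2.0 × 10⁻⁴ → stable
  219–240 m: −αΔT+βΔS = −(1 × 10⁻⁴)(-3.5)+(7.7 × 10⁻⁴)(+0.61) = 8.2 × 10⁻⁴ → stable
The 168–208 m interval has Δρ < 0: lighter water underlies denser water.

168–208 m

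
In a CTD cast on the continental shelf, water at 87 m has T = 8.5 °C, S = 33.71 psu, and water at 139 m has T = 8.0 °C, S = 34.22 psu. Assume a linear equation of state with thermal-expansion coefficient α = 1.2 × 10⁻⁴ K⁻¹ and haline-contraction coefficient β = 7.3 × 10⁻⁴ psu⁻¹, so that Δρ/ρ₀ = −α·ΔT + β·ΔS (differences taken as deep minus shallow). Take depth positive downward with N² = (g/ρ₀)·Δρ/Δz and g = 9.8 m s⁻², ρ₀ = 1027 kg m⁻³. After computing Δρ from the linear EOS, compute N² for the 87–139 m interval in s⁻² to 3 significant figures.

ΔT = -0.5 K, ΔS = +0.51 psu (deep − shallow).
Δρ/ρ₀ = −αΔT + βΔS = 6.00 × 10⁻⁵ + 3.723 × 10⁻⁴ = 4.323 × 10⁻⁴, so Δρ ≈ 0.4440 kg m⁻³.
N² = (g/ρ₀)·Δρ/Δz = g·(Δρ/ρ₀)/Δz = 9.8 × 4.323 × 10⁻⁴ / 52 = 8.1472 × 10⁻⁵ s⁻² ≈ 8.15 × 10⁻⁵ s⁻².

8.15 × 10⁻⁵ s⁻²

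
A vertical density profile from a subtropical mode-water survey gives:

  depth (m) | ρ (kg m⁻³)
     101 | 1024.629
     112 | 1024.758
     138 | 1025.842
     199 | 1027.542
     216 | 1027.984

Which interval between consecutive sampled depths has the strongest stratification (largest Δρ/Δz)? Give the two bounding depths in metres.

Compute the density gradient over each adjacent pair:
  101–112 m: Δρ/Δz = 0.129/11 = 0.012 kg m⁻⁴
  112–138 m: Δρ/Δz = 1.084/26 = 0.042 kg m⁻⁴
  138–199 m: Δρ/Δz = 1.700/61 = 0.028 kg m⁻⁴
  199–216 m: Δρ/Δz = 0.442/17 = 0.026 kg m⁻⁴
The largest gradient is in the 112–138 m interval — the pycnocline.

112–138 m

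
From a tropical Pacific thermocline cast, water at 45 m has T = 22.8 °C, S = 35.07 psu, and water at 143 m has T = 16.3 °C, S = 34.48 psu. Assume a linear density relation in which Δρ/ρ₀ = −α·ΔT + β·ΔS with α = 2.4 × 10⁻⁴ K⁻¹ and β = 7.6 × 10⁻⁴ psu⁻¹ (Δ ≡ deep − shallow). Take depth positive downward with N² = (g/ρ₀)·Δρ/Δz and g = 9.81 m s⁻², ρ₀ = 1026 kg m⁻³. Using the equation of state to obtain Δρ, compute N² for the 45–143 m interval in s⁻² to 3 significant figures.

1.11 × 10⁻⁴ s⁻²

ΔT = -6.5 K, ΔS = -0.59 psu (deep − shallow).
Δρ/ρ₀ = −αΔT + βΔS = 1.56 × 10⁻³ − 4.484 × 10⁻⁴ = 1.1116 × 10⁻³, so Δρ ≈ 1.141 kg m⁻³.
N² = (g/ρ₀)·Δρ/Δz = g·(Δρ/ρ₀)/Δz = 9.81 × 1.1116 × 10⁻³ / 98 = 1.1127 × 10⁻⁴ s⁻² ≈ 1.11 × 10⁻⁴ s⁻².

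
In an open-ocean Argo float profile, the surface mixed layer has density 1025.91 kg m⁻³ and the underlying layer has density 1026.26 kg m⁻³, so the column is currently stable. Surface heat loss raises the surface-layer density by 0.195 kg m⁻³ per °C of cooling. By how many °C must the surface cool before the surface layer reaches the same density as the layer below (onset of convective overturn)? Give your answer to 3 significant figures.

1.79 °C

Density deficit of the surface layer: 1026.26 − 1025.91 = 0.35 kg m⁻³.
Required change = 0.35 / 0.195 = 1.79 °C.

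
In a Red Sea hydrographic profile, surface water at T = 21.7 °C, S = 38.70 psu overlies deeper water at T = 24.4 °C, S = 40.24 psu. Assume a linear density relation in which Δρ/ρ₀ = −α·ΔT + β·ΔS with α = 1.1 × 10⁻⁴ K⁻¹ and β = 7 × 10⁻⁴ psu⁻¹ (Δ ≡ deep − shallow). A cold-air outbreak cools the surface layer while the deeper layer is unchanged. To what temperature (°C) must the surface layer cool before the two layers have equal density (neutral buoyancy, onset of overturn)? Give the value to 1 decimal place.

14.6 °C

Neutral buoyancy requires Δρ = 0, i.e. −α(T_deep − T_surf′) + β(S_deep − S_surf) = 0.
T_surf′ = T_deep − (β/α)·ΔS = 24.4 − (7 × 10⁻⁴/1.1 × 10⁻⁴)·(+1.54) = 14.600 °C.
Cooling required: 21.7 − (14.600) = 7.100 °C.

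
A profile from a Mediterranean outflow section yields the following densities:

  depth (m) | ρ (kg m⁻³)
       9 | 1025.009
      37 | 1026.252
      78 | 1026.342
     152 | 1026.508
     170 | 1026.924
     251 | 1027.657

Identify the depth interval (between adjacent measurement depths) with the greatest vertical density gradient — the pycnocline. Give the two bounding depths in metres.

9–37 m

Compute the density gradient over each adjacent pair:
  9–37 m: Δρ/Δz = 1.243/28 = 0.044 kg m⁻⁴
  37–78 m: Δρ/Δz = 0.090/41 = 2.2 × 10⁻³ kg m⁻⁴
  78–152 m: Δρ/Δz = 0.166/74 = 2.2 × 10⁻³ kg m⁻⁴
  152–170 m: Δρ/Δz = 0.416/18 = 0.023 kg m⁻⁴
  170–251 m: Δρ/Δz = 0.733/81 = 9.0 × 10⁻³ kg m⁻⁴
The largest gradient is in the 9–37 m interval — the pycnocline.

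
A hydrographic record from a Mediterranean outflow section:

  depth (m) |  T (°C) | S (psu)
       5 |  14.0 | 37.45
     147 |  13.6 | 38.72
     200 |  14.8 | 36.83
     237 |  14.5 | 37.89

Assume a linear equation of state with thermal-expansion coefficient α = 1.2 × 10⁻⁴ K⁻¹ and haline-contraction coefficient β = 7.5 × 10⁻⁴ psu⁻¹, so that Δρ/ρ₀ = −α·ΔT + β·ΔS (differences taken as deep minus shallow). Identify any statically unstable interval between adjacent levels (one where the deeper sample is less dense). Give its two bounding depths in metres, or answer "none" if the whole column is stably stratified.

Evaluate Δρ/ρ₀ = −αΔT + βΔS across each adjacent pair:
  5–147 m: −αΔT+βΔS = −(1.2 × 10⁻⁴)(-0.4)+(7.5 × 10⁻⁴)(+1.27) = 1.0 × 10⁻³ → stable
  147–200 m: −αΔT+βΔS = −(1.2 × 10⁻⁴)(+1.2)+(7.5 × 10⁻⁴)(-1.89) = -1.6 × 10⁻³ → UNSTABLE
  200–237 m: −αΔT+βΔS = −(1.2 × 10⁻⁴)(-0.3)+(7.5 × 10⁻⁴)(+1.06) = 8.3 × 10⁻⁴ → stable
The 147–200 m interval has Δρ < 0: lighter water underlies denser water.

147–200 m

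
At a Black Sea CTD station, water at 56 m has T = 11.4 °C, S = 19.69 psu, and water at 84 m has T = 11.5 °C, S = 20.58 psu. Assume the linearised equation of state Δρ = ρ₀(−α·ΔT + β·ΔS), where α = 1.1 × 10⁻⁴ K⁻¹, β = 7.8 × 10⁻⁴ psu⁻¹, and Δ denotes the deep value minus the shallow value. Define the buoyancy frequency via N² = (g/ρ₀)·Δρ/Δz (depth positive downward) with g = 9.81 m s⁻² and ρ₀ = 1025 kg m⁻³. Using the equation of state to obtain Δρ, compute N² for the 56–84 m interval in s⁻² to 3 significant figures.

ΔT = +0.1 K, ΔS = +0.89 psu (deep − shallow).
Δρ/ρ₀ = −αΔT + βΔS = -1.10 × 10⁻⁵ + 6.942 × 10⁻⁴ = 6.832 × 10⁻⁴, so Δρ ≈ 0.7003 kg m⁻³.
N² = (g/ρ₀)·Δρ/Δz = g·(Δρ/ρ₀)/Δz = 9.81 × 6.832 × 10⁻⁴ / 28 = 2.3936 × 10⁻⁴ s⁻² ≈ 2.39 × 10⁻⁴ s⁻².

2.39 × 10⁻⁴ s⁻²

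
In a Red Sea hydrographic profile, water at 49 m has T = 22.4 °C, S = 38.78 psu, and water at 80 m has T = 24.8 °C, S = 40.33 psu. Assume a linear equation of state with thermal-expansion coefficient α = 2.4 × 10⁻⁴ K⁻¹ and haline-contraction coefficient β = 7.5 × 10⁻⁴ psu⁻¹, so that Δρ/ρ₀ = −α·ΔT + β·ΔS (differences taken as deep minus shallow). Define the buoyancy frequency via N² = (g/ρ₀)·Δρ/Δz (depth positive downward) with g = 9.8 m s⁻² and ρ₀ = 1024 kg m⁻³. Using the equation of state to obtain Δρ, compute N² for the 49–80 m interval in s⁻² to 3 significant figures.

1.85 × 10⁻⁴ s⁻²

ΔT = +2.4 K, ΔS = +1.55 psu (deep − shallow).
Δρ/ρ₀ = −αΔT + βΔS = -5.76 × 10⁻⁴ + 1.1625 × 10⁻³ = 5.865 × 10⁻⁴, so Δρ ≈ 0.6006 kg m⁻³.
N² = (g/ρ₀)·Δρ/Δz = g·(Δρ/ρ₀)/Δz = 9.8 × 5.865 × 10⁻⁴ / 31 = 1.8541 × 10⁻⁴ s⁻² ≈ 1.85 × 10⁻⁴ s⁻².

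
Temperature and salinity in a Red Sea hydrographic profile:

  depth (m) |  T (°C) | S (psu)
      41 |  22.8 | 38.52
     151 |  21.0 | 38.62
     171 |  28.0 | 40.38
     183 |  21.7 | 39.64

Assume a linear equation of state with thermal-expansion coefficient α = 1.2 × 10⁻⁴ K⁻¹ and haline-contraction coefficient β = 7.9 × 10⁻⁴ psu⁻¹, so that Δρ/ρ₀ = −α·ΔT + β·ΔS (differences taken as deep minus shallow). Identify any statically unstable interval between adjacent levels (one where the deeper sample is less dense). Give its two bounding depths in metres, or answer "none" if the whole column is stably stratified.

none

Evaluate Δρ/ρ₀ = −αΔT + βΔS across each adjacent pair:
  41–151 m: −αΔT+βΔS = −(1.2 × 10⁻⁴)(-1.8)+(7.9 × 10⁻⁴)(+0.10) = 3.0 × 10⁻⁴ → stable
  151–171 m: −αΔT+βΔS = −(1.2 × 10⁻⁴)(+7.0)+(7.9 × 10⁻⁴)(+1.76) = 5.5 × 10⁻⁴ → stable
  171–183 m: −αΔT+βΔS = −(1.2 × 10⁻⁴)(-6.3)+(7.9 × 10⁻⁴)(-0.74) = 1.7 × 10⁻⁴ → stable
Every interval has Δρ > 0: the column is stably stratified throughout.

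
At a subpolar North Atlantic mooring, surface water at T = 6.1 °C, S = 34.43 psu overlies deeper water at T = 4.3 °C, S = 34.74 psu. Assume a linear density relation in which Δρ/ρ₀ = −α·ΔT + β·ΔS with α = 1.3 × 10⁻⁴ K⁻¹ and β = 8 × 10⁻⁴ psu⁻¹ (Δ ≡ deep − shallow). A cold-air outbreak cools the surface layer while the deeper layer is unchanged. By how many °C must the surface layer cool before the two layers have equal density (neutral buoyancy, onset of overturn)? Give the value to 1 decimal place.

Neutral buoyancy requires Δρ = 0, i.e. −α(T_deep − T_surf′) + β(S_deep − S_surf) = 0.
T_surf′ = T_deep − (β/α)·ΔS = 4.3 − (8 × 10⁻⁴/1.3 × 10⁻⁴)·(+0.31) = 2.392 °C.
Cooling required: 6.1 − (2.392) = 3.708 °C.

3.7 °C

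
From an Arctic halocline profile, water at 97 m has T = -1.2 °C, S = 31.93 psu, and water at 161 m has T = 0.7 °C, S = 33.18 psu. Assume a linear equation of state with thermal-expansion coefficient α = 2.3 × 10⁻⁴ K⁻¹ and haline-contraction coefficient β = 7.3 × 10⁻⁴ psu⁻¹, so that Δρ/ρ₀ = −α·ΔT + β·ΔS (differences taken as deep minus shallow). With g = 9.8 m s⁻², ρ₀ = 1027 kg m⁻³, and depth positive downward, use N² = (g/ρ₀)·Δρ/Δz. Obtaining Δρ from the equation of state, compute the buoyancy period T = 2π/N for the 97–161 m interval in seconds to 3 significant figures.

736 s

ΔT = +1.9 K, ΔS = +1.25 psu (deep − shallow).
Δρ/ρ₀ = −αΔT + βΔS = -4.37 × 10⁻⁴ + 9.125 × 10⁻⁴ = 4.755 × 10⁻⁴, so Δρ ≈ 0.4883 kg m⁻³.
N² = (g/ρ₀)·Δρ/Δz = g·(Δρ/ρ₀)/Δz = 9.8 × 4.755 × 10⁻⁴ / 64 = 7.2811 × 10⁻⁵ s⁻².
N = √(7.2811 × 10⁻⁵) = 8.5329 × 10⁻³ rad s⁻¹ → T = 2π/N = 736.35 s ≈ 736 s.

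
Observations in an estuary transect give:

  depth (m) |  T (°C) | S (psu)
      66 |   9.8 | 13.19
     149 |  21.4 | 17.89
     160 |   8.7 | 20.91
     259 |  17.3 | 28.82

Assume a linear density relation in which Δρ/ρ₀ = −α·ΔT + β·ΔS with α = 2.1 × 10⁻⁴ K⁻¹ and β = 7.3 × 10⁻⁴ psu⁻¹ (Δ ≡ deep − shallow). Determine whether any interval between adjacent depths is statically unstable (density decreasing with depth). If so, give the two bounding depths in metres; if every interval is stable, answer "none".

none

Evaluate Δρ/ρ₀ = −αΔT + βΔS across each adjacent pair:
  66–149 m: −αΔT+βΔS = −(2.1 × 10⁻⁴)(+11.6)+(7.3 × 10⁻⁴)(+4.70) = 9.9 × 10⁻⁴ → stable
  149–160 m: −αΔT+βΔS = −(2.1 × 10⁻⁴)(-12.7)+(7.3 × 10⁻⁴)(+3.02) = 4.9 × 10⁻³ → stable
  160–259 m: −αΔT+βΔS = −(2.1 × 10⁻⁴)(+8.6)+(7.3 × 10⁻⁴)(+7.91) = 4.0 × 10⁻³ → stable
Every interval has Δρ > 0: the column is stably stratified throughout.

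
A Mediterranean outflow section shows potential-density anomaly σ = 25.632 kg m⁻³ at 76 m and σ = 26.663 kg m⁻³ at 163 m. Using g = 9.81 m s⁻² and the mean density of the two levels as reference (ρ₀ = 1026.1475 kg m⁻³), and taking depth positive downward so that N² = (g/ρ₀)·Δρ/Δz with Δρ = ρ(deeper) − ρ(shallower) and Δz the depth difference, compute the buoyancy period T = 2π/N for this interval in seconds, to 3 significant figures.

Δρ = 1026.663 − 1025.632 = 1.031 kg m⁻³ over Δz = 163 − 76 = 87 m.
N² = (9.81/1026.1475) × (1.031/87) = 1.1329 × 10⁻⁴ s⁻².
N = √(1.1329 × 10⁻⁴) = 0.010644 rad s⁻¹, so T = 2π/N = 590.30 s ≈ 590 s.

590 s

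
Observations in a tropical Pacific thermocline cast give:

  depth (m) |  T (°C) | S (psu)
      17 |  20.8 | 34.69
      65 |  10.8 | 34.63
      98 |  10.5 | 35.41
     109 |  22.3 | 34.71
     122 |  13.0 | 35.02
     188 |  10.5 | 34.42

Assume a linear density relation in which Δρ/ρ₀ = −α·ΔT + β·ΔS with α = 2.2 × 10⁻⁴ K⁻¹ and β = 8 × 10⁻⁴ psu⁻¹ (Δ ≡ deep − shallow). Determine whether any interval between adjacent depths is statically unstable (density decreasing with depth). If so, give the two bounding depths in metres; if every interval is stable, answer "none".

Evaluate Δρ/ρ₀ = −αΔT + βΔS across each adjacent pair:
  17–65 m: −αΔT+βΔS = −(2.2 × 10⁻⁴)(-10.0)+(8 × 10⁻⁴)(-0.06) = 2.2 × 10⁻³ → stable
  65–98 m: −αΔT+βΔS = −(2.2 × 10⁻⁴)(-0.3)+(8 × 10⁻⁴)(+0.78) = 6.9 × 10⁻⁴ → stable
  98–109 m: −αΔT+βΔS = −(2.2 × 10⁻⁴)(+11.8)+(8 × 10⁻⁴)(-0.70) = -3.2 × 10⁻³ → UNSTABLE
  109–122 m: −αΔT+βΔS = −(2.2 × 10⁻⁴)(-9.3)+(8 × 10⁻⁴)(+0.31) = 2.3 × 10⁻³ → stable
  122–188 m: −αΔT+βΔS = −(2.2 × 10⁻⁴)(-2.5)+(8 × 10⁻⁴)(-0.60) = 7.0 × 10⁻⁵ → stable
The 98–109 m interval has Δρ < 0: lighter water underlies denser water.

98–109 m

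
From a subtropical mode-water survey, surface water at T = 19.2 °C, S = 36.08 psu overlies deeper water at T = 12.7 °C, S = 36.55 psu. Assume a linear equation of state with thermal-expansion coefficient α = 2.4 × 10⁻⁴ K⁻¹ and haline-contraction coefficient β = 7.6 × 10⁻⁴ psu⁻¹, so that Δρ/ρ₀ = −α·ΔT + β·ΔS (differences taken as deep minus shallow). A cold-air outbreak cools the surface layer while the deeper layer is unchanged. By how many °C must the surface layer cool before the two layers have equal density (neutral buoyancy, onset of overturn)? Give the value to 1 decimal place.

8.0 °C

Neutral buoyancy requires Δρ = 0, i.e. −α(T_deep − T_surf′) + β(S_deep − S_surf) = 0.
T_surf′ = T_deep − (β/α)·ΔS = 12.7 − (7.6 × 10⁻⁴/2.4 × 10⁻⁴)·(+0.47) = 11.212 °C.
Cooling required: 19.2 − (11.212) = 7.988 °C.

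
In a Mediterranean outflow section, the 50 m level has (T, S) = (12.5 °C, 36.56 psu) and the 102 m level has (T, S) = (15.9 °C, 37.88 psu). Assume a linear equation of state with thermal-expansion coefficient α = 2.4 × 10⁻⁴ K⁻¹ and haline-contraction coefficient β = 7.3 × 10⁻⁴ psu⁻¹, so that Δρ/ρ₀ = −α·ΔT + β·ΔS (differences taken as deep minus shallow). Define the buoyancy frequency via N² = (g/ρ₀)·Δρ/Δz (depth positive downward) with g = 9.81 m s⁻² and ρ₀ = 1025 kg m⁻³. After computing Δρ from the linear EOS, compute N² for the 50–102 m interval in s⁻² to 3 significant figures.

ΔT = +3.4 K, ΔS = +1.32 psu (deep − shallow).
Δρ/ρ₀ = −αΔT + βΔS = -8.16 × 10⁻⁴ + 9.636 × 10⁻⁴ = 1.476 × 10⁻⁴, so Δρ ≈ 0.1513 kg m⁻³.
N² = (g/ρ₀)·Δρ/Δz = g·(Δρ/ρ₀)/Δz = 9.81 × 1.476 × 10⁻⁴ / 52 = 2.7845 × 10⁻⁵ s⁻² ≈ 2.78 × 10⁻⁵ s⁻².

2.78 × 10⁻⁵ s⁻²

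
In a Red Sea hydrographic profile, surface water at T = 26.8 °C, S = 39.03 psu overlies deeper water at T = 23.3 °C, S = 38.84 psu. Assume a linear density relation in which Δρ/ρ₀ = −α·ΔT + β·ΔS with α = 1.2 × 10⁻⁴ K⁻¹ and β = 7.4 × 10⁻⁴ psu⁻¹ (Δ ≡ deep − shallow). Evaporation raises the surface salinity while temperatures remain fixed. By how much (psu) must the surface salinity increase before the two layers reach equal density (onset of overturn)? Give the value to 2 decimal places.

Neutral buoyancy requires −α(T_deep − T_surf) + β(S_deep − S_surf′) = 0.
S_surf′ = S_deep − (α/β)·ΔT = 38.84 − (1.2 × 10⁻⁴/7.4 × 10⁻⁴)·(-3.5) = 39.4076 psu.
Increase required: 39.4076 − 39.03 = 0.3776 psu.

0.38 psu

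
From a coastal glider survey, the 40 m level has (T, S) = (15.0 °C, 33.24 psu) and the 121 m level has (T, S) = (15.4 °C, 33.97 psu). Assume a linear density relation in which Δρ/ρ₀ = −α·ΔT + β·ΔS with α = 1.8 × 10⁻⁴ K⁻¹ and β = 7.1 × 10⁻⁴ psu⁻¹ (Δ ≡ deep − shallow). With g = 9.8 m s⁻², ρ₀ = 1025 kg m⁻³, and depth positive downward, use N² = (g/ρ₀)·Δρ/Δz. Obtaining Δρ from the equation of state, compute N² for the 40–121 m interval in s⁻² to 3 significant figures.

ΔT = +0.4 K, ΔS = +0.73 psu (deep − shallow).
Δρ/ρ₀ = −αΔT + βΔS = -7.20 × 10⁻⁵ + 5.183 × 10⁻⁴ = 4.463 × 10⁻⁴, so Δρ ≈ 0.4575 kg m⁻³.
N² = (g/ρ₀)·Δρ/Δz = g·(Δρ/ρ₀)/Δz = 9.8 × 4.463 × 10⁻⁴ / 81 = 5.3997 × 10⁻⁵ s⁻² ≈ 5.40 × 10⁻⁵ s⁻².

5.40 × 10⁻⁵ s⁻²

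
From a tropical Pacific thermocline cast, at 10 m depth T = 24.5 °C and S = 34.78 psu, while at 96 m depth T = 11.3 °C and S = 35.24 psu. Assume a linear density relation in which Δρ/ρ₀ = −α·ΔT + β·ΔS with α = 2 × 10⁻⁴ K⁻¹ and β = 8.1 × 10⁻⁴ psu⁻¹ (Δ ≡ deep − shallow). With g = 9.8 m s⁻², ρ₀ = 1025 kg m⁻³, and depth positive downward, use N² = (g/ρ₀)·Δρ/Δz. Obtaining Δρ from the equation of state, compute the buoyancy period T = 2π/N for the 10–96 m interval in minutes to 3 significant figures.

5.65 min

ΔT = -13.2 K, ΔS = +0.46 psu (deep − shallow).
Δρ/ρ₀ = −αΔT + βΔS = 2.64 × 10⁻³ + 3.726 × 10⁻⁴ = 3.0126 × 10⁻³, so Δρ ≈ 3.088 kg m⁻³.
N² = (g/ρ₀)·Δρ/Δz = g·(Δρ/ρ₀)/Δz = 9.8 × 3.0126 × 10⁻³ / 86 = 3.4330 × 10⁻⁴ s⁻².
N = √(3.4330 × 10⁻⁴) = 0.018528 rad s⁻¹ → T = 2π/N = 339.12 s = 5.6520 min ≈ 5.65 min.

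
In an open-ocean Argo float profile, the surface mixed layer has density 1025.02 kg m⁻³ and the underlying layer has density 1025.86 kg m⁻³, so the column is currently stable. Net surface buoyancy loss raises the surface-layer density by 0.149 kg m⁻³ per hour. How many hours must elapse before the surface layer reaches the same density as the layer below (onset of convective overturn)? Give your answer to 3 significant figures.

Density deficit of the surface layer: 1025.86 − 1025.02 = 0.84 kg m⁻³.
Required change = 0.84 / 0.149 = 5.64 hours.

5.64 hours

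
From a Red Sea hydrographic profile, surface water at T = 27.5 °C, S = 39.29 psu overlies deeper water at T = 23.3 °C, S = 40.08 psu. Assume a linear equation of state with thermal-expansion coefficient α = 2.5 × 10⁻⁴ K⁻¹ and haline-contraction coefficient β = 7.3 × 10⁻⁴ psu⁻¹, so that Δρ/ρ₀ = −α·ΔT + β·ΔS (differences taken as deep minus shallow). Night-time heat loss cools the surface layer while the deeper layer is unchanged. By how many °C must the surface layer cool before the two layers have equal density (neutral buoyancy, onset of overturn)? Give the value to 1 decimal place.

6.5 °C

Neutral buoyancy requires Δρ = 0, i.e. −α(T_deep − T_surf′) + β(S_deep − S_surf) = 0.
T_surf′ = T_deep − (β/α)·ΔS = 23.3 − (7.3 × 10⁻⁴/2.5 × 10⁻⁴)·(+0.79) = 20.993 °C.
Cooling required: 27.5 − (20.993) = 6.507 °C.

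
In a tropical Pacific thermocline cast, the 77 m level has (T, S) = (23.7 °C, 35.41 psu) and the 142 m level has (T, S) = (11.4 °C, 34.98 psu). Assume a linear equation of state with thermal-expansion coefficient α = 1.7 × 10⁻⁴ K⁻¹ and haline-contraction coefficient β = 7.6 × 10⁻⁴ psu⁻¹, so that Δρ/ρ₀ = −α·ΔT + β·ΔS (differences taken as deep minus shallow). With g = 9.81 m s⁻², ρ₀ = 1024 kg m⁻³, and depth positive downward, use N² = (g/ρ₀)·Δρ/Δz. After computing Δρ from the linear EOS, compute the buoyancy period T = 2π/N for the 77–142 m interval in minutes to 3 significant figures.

ΔT = -12.3 K, ΔS = -0.43 psu (deep − shallow).
Δρ/ρ₀ = −αΔT + βΔS = 2.091 × 10⁻³ − 3.268 × 10⁻⁴ = 1.7642 × 10⁻³, so Δρ ≈ 1.807 kg m⁻³.
N² = (g/ρ₀)·Δρ/Δz = g·(Δρ/ρ₀)/Δz = 9.81 × 1.7642 × 10⁻³ / 65 = 2.6626 × 10⁻⁴ s⁻².
N = √(2.6626 × 10⁻⁴) = 0.016317 rad s⁻¹ → T = 2π/N = 385.07 s = 6.4178 min ≈ 6.42 min.

6.42 min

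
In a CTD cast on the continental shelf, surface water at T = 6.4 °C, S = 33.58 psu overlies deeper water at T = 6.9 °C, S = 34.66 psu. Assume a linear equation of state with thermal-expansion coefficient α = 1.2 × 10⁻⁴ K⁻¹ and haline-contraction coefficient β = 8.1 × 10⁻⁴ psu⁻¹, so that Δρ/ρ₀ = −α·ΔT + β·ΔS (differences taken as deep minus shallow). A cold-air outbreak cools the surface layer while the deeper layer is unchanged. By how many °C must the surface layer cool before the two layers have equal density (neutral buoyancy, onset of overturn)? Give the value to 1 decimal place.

Neutral buoyancy requires Δρ = 0, i.e. −α(T_deep − T_surf′) + β(S_deep − S_surf) = 0.
T_surf′ = T_deep − (β/α)·ΔS = 6.9 − (8.1 × 10⁻⁴/1.2 × 10⁻⁴)·(+1.08) = -0.390 °C.
Cooling required: 6.4 − (-0.390) = 6.790 °C.

6.8 °C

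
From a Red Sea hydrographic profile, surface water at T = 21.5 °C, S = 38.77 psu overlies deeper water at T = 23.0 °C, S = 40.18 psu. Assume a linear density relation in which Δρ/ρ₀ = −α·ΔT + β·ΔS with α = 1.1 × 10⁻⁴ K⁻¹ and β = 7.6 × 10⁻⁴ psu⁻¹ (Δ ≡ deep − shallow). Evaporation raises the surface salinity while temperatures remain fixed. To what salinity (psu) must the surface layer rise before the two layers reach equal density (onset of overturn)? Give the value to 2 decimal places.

Neutral buoyancy requires −α(T_deep − T_surf) + β(S_deep − S_surf′) = 0.
S_surf′ = S_deep − (α/β)·ΔT = 40.18 − (1.1 × 10⁻⁴/7.6 × 10⁻⁴)·(+1.5) = 39.9629 psu.
Increase required: 39.9629 − 38.77 = 1.1929 psu.

39.96 psu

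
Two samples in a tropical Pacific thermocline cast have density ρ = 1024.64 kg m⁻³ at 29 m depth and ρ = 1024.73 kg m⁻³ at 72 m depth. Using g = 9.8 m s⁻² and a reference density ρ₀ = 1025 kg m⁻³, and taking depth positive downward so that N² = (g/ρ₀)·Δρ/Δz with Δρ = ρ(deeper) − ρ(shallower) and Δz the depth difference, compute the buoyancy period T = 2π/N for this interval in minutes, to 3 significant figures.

23.4 min

Δρ = 1024.73 − 1024.64 = 0.09 kg m⁻³ over Δz = 72 − 29 = 43 m.
N² = (9.8/1025) × (0.09/43) = 2.0011 × 10⁻⁵ s⁻².
N = √(2.0011 × 10⁻⁵) = 4.4734 × 10⁻³ rad s⁻¹, so T = 2π/N = 1.4046 × 10³ s = 23.410 min ≈ 23.4 min.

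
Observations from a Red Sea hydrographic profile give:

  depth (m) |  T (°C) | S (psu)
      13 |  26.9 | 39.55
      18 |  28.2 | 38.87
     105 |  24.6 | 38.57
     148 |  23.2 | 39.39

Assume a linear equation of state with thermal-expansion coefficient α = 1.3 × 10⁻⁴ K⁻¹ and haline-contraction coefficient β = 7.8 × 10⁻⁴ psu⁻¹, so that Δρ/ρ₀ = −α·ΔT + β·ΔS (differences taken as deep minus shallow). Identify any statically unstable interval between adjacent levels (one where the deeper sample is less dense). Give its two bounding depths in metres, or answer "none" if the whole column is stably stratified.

Evaluate Δρ/ρ₀ = −αΔT + βΔS across each adjacent pair:
  13–18 m: −αΔT+βΔS = −(1.3 × 10⁻⁴)(+1.3)+(7.8 × 10⁻⁴)(-0.68) = -7.0 × 10⁻⁴ → UNSTABLE
  18–105 m: −αΔT+βΔS = −(1.3 × 10⁻⁴)(-3.6)+(7.8 × 10⁻⁴)(-0.30) = 2.3 × 10⁻⁴ → stable
  105–148 m: −αΔT+βΔS = −(1.3 × 10⁻⁴)(-1.4)+(7.8 × 10⁻⁴)(+0.82) = 8.2 × 10⁻⁴ → stable
The 13–18 m interval has Δρ < 0: lighter water underlies denser water.

13–18 m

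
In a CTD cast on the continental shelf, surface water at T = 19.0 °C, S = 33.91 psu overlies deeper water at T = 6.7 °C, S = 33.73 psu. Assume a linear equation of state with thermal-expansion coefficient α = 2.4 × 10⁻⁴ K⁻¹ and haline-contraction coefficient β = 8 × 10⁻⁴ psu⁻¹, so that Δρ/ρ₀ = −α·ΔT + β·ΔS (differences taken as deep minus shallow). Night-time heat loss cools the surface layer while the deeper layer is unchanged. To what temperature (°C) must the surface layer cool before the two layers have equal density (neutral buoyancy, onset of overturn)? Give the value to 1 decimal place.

Neutral buoyancy requires Δρ = 0, i.e. −α(T_deep − T_surf′) + β(S_deep − S_surf) = 0.
T_surf′ = T_deep − (β/α)·ΔS = 6.7 − (8 × 10⁻⁴/2.4 × 10⁻⁴)·(-0.18) = 7.300 °C.
Cooling required: 19.0 − (7.300) = 11.700 °C.

7.3 °C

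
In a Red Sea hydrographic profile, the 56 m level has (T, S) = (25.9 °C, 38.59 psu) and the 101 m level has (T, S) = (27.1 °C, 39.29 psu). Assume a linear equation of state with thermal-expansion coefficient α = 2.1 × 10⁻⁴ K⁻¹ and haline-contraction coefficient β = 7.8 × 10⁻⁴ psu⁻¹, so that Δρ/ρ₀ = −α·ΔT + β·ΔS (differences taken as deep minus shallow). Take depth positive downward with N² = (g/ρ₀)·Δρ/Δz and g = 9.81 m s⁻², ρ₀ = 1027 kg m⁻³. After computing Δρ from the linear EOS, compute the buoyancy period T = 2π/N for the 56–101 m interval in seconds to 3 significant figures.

785 s

ΔT = +1.2 K, ΔS = +0.70 psu (deep − shallow).
Δρ/ρ₀ = −αΔT + βΔS = -2.52 × 10⁻⁴ + 5.46 × 10⁻⁴ = 2.94 × 10⁻⁴, so Δρ ≈ 0.3019 kg m⁻³.
N² = (g/ρ₀)·Δρ/Δz = g·(Δρ/ρ₀)/Δz = 9.81 × 2.94 × 10⁻⁴ / 45 = 6.4092 × 10⁻⁵ s⁻².
N = √(6.4092 × 10⁻⁵) = 8.0057 × 10⁻³ rad s⁻¹ → T = 2π/N = 784.84 s ≈ 785 s.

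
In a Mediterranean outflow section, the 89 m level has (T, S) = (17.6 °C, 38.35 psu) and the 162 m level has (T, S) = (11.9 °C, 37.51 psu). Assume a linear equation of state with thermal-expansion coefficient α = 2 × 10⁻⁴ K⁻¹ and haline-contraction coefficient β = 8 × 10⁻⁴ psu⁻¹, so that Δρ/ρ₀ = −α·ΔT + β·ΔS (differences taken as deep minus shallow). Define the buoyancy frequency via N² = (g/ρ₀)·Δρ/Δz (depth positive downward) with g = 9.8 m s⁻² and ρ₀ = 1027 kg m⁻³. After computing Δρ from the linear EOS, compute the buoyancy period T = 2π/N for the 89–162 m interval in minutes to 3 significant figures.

ΔT = -5.7 K, ΔS = -0.84 psu (deep − shallow).
Δρ/ρ₀ = −αΔT + βΔS = 1.14 × 10⁻³ − 6.72 × 10⁻⁴ = 4.68 × 10⁻⁴, so Δρ ≈ 0.4806 kg m⁻³.
N² = (g/ρ₀)·Δρ/Δz = g·(Δρ/ρ₀)/Δz = 9.8 × 4.68 × 10⁻⁴ / 73 = 6.2827 × 10⁻⁵ s⁻².
N = √(6.2827 × 10⁻⁵) = 7.9263 × 10⁻³ rad s⁻¹ → T = 2π/N = 792.70 s = 13.212 min ≈ 13.2 min.

13.2 min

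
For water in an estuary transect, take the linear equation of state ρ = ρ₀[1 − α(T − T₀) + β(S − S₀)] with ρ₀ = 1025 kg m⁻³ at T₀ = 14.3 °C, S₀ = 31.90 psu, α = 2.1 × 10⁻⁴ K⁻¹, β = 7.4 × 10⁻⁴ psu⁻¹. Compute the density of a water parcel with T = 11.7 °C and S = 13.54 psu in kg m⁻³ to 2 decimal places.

1011.63 kg m⁻³

T − T₀ = -2.6 K, S − S₀ = -18.36 psu.
Bracket = 1 − α·(-2.6) + β·(-18.36) = 1 + (-0.0130404) = 0.9869596.
ρ = 1025 × 0.9869596 = 1011.63 kg m⁻³.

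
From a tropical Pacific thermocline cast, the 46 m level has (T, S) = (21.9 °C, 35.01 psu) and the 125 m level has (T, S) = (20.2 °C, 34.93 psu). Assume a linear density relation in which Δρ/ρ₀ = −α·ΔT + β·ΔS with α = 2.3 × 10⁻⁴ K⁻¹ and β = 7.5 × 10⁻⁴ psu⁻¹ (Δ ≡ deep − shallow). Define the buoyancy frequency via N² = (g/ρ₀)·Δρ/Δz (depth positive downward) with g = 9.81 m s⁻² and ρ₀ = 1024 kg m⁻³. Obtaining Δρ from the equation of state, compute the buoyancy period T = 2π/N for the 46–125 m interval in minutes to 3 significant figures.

ΔT = -1.7 K, ΔS = -0.08 psu (deep − shallow).
Δρ/ρ₀ = −αΔT + βΔS = 3.91 × 10⁻⁴ − 6.00 × 10⁻⁵ = 3.31 × 10⁻⁴, so Δρ ≈ 0.3389 kg m⁻³.
N² = (g/ρ₀)·Δρ/Δz = g·(Δρ/ρ₀)/Δz = 9.81 × 3.31 × 10⁻⁴ / 79 = 4.1103 × 10⁻⁵ s⁻².
N = √(4.1103 × 10⁻⁵) = 6.4112 × 10⁻³ rad s⁻¹ → T = 2π/N = 980.03 s = 16.334 min ≈ 16.3 min.

16.3 min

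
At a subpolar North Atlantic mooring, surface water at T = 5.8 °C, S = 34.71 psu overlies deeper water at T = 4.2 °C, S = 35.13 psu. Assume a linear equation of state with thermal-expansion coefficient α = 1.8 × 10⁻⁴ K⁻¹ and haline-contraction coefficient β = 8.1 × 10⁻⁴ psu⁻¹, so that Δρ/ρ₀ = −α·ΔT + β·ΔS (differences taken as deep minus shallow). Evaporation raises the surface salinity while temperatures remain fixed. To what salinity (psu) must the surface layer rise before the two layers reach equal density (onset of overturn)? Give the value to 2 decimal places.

Neutral buoyancy requires −α(T_deep − T_surf) + β(S_deep − S_surf′) = 0.
S_surf′ = S_deep − (α/β)·ΔT = 35.13 − (1.8 × 10⁻⁴/8.1 × 10⁻⁴)·(-1.6) = 35.4856 psu.
Increase required: 35.4856 − 34.71 = 0.7756 psu.

35.49 psu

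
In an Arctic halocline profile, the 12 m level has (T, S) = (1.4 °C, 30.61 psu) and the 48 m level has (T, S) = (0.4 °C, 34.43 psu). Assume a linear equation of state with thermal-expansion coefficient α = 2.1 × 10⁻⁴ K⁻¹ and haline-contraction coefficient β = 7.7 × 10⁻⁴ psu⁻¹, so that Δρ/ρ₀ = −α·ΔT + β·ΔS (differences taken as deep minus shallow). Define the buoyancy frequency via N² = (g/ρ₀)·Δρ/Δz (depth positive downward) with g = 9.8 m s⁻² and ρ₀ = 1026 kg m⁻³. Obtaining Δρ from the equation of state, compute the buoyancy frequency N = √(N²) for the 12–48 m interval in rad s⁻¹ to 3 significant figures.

0.0293 rad s⁻¹

ΔT = -1.0 K, ΔS = +3.82 psu (deep − shallow).
Δρ/ρ₀ = −αΔT + βΔS = 2.10 × 10⁻⁴ + 2.9414 × 10⁻³ = 3.1514 × 10⁻³, so Δρ ≈ 3.233 kg m⁻³.
N² = (g/ρ₀)·Δρ/Δz = g·(Δρ/ρ₀)/Δz = 9.8 × 3.1514 × 10⁻³ / 36 = 8.5788 × 10⁻⁴ s⁻².
N = √(8.5788 × 10⁻⁴) = 0.029290 rad s⁻¹ ≈ 0.0293 rad s⁻¹.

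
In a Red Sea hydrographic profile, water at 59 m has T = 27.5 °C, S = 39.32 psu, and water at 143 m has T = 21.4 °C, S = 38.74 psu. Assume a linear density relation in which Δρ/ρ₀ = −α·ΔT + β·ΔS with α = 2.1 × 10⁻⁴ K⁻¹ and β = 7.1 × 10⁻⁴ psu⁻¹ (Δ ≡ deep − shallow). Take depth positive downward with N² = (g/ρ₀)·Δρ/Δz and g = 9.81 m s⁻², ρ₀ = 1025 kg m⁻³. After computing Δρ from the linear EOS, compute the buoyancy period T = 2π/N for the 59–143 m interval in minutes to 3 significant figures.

ΔT = -6.1 K, ΔS = -0.58 psu (deep − shallow).
Δρ/ρ₀ = −αΔT + βΔS = 1.281 × 10⁻³ − 4.118 × 10⁻⁴ = 8.692 × 10⁻⁴, so Δρ ≈ 0.8909 kg m⁻³.
N² = (g/ρ₀)·Δρ/Δz = g·(Δρ/ρ₀)/Δz = 9.81 × 8.692 × 10⁻⁴ / 84 = 1.0151 × 10⁻⁴ s⁻².
N = √(1.0151 × 10⁻⁴) = 0.010075 rad s⁻¹ → T = 2π/N = 623.64 s = 10.394 min ≈ 10.4 min.

10.4 min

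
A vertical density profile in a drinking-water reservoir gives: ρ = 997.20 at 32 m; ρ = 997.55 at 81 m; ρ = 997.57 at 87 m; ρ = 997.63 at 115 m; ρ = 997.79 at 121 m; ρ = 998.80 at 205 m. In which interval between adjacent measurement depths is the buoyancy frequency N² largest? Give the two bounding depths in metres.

115–121 m

Compute the density gradient over each adjacent pair:
  32–81 m: Δρ/Δz = 0.35/49 = 7.1 × 10⁻³ kg m⁻⁴
  81–87 m: Δρ/Δz = 0.02/6 = 3.3 × 10⁻³ kg m⁻⁴
  87–115 m: Δρ/Δz = 0.06/28 = 2.1 × 10⁻³ kg m⁻⁴
  115–121 m: Δρ/Δz = 0.16/6 = 0.027 kg m⁻⁴
  121–205 m: Δρ/Δz = 1.01/84 = 0.012 kg m⁻⁴
The largest gradient is in the 115–121 m interval — the pycnocline.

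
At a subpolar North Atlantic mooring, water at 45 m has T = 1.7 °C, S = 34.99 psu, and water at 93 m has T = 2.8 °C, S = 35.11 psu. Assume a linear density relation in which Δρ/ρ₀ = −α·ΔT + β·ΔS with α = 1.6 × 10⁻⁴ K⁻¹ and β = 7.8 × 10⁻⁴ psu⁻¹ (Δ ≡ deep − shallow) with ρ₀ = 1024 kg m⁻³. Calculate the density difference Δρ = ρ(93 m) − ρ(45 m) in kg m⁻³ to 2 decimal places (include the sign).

-0.08 kg m⁻³

ΔT = +1.1 K, ΔS = +0.12 psu (deep − shallow).
Δρ/ρ₀ = −(1.6 × 10⁻⁴)(+1.1) + (7.8 × 10⁻⁴)(+0.12) = -8.24 × 10⁻⁵.
Δρ = 1024 × (-8.24 × 10⁻⁵) = -0.08 kg m⁻³.
Negative Δρ: lighter below, statically unstable.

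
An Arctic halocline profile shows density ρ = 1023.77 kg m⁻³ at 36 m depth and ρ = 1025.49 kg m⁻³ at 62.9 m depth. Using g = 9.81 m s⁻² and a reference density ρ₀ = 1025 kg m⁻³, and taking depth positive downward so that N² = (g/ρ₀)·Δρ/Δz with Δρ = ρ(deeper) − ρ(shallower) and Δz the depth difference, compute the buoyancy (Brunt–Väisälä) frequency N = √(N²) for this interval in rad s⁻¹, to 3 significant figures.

0.0247 rad s⁻¹

Δρ = 1025.49 − 1023.77 = 1.72 kg m⁻³ over Δz = 62.9 − 36 = 26.9 m.
N² = (9.81/1025) × (1.72/26.9) = 6.1196 × 10⁻⁴ s⁻².
N = √(6.1196 × 10⁻⁴) = 0.024738 rad s⁻¹ ≈ 0.0247 rad s⁻¹.
N² > 0, so the interval is statically stable.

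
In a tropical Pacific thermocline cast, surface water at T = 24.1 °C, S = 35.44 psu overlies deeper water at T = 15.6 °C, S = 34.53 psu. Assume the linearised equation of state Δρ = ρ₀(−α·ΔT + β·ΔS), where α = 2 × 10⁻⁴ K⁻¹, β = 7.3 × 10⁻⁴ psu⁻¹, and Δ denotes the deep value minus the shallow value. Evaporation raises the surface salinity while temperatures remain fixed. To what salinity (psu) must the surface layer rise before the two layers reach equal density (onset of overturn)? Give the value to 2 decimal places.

Neutral buoyancy requires −α(T_deep − T_surf) + β(S_deep − S_surf′) = 0.
S_surf′ = S_deep − (α/β)·ΔT = 34.53 − (2 × 10⁻⁴/7.3 × 10⁻⁴)·(-8.5) = 36.8588 psu.
Increase required: 36.8588 − 35.44 = 1.4188 psu.

36.86 psu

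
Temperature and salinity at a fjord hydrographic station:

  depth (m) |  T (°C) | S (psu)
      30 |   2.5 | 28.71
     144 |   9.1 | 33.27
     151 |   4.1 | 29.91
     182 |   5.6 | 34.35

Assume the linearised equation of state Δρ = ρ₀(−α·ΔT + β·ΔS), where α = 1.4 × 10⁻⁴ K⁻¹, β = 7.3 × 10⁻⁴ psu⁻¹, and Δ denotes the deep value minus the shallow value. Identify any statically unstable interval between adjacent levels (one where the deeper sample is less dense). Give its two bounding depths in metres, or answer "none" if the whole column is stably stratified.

Evaluate Δρ/ρ₀ = −αΔT + βΔS across each adjacent pair:
  30–144 m: −αΔT+βΔS = −(1.4 × 10⁻⁴)(+6.6)+(7.3 × 10⁻⁴)(+4.56) = 2.4 × 10⁻³ → stable
  144–151 m: −αΔT+βΔS = −(1.4 × 10⁻⁴)(-5.0)+(7.3 × 10⁻⁴)(-3.36) = -1.8 × 10⁻³ → UNSTABLE
  151–182 m: −αΔT+βΔS = −(1.4 × 10⁻⁴)(+1.5)+(7.3 × 10⁻⁴)(+4.44) = 3.0 × 10⁻³ → stable
The 144–151 m interval has Δρ < 0: lighter water underlies denser water.

144–151 m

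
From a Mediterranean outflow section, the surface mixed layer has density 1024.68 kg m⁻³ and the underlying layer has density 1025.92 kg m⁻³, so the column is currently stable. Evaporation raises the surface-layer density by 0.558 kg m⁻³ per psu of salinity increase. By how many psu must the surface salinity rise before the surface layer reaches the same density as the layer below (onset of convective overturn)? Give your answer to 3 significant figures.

2.22 psu

Density deficit of the surface layer: 1025.92 − 1024.68 = 1.24 kg m⁻³.
Required change = 1.24 / 0.558 = 2.22 psu.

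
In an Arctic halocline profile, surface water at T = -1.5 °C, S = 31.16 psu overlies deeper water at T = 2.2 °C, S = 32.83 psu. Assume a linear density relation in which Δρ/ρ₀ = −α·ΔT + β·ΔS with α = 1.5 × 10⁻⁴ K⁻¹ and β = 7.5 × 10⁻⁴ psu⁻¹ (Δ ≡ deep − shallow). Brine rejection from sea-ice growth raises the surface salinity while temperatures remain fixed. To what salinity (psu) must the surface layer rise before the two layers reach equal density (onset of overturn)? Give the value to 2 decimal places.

32.09 psu

Neutral buoyancy requires −α(T_deep − T_surf) + β(S_deep − S_surf′) = 0.
S_surf′ = S_deep − (α/β)·ΔT = 32.83 − (1.5 × 10⁻⁴/7.5 × 10⁻⁴)·(+3.7) = 32.0900 psu.
Increase required: 32.0900 − 31.16 = 0.9300 psu.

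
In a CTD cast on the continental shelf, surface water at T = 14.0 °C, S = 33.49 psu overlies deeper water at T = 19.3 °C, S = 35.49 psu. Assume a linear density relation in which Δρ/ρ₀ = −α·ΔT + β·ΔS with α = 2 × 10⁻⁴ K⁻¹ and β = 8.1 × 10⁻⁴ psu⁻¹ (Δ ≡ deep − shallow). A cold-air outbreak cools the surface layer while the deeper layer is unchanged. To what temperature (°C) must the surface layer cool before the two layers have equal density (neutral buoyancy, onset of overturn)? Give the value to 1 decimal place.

11.2 °C

Neutral buoyancy requires Δρ = 0, i.e. −α(T_deep − T_surf′) + β(S_deep − S_surf) = 0.
T_surf′ = T_deep − (β/α)·ΔS = 19.3 − (8.1 × 10⁻⁴/2 × 10⁻⁴)·(+2.00) = 11.200 °C.
Cooling required: 14.0 − (11.200) = 2.800 °C.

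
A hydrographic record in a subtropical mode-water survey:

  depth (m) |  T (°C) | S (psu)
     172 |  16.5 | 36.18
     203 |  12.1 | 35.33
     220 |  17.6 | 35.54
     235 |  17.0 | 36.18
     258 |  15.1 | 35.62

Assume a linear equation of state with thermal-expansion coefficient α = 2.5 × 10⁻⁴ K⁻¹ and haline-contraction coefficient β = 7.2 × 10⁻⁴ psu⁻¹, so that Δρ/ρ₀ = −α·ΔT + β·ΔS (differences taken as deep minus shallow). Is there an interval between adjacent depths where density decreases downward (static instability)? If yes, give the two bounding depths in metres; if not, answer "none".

203–220 m

Evaluate Δρ/ρ₀ = −αΔT + βΔS across each adjacent pair:
  172–203 m: −αΔT+βΔS = −(2.5 × 10⁻⁴)(-4.4)+(7.2 × 10⁻⁴)(-0.85) = 4.9 × 10⁻⁴ → stable
  203–220 m: −αΔT+βΔS = −(2.5 × 10⁻⁴)(+5.5)+(7.2 × 10⁻⁴)(+0.21) = -1.2 × 10⁻³ → UNSTABLE
  220–235 m: −αΔT+βΔS = −(2.5 × 10⁻⁴)(-0.6)+(7.2 × 10⁻⁴)(+0.64) = 6.1 × 10⁻⁴ → stable
  235–258 m: −αΔT+βΔS = −(2.5 × 10⁻⁴)(-1.9)+(7.2 × 10⁻⁴)(-0.56) = 7.2 × 10⁻⁵ → stable
The 203–220 m interval has Δρ < 0: lighter water underlies denser water.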